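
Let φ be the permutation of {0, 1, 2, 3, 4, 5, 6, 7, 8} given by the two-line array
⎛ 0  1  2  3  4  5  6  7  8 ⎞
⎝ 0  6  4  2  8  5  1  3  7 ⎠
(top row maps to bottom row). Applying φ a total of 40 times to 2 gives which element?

2

Tracing 2 → 4 → … returns to 2 after 5 steps, so 2 lies in a 5-cycle (2 4 8 7 3).
Since the cycle has length 5, φ^40 acts on it the same as φ^0 (40 mod 5 = 0).
So φ^40(2) = 2.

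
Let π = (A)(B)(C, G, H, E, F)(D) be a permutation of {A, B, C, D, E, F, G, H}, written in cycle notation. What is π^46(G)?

H

G lies in the 5-cycle (C, G, H, E, F).
On a 5-cycle, π^5 is the identity, so π^46 = π^1 there (46 ≡ 1 mod 5).
Advancing 1 step from G: G → H.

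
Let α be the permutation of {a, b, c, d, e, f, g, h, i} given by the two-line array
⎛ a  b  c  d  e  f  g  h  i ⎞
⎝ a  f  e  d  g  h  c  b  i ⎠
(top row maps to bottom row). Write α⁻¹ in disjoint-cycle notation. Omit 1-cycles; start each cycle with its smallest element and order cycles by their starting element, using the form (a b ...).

(b h f)(c g e)

First write α in disjoint cycles: (b f h)(c e g).
Reversing each cycle (and rotating so the smallest element leads) gives α⁻¹ = (b h f)(c g e).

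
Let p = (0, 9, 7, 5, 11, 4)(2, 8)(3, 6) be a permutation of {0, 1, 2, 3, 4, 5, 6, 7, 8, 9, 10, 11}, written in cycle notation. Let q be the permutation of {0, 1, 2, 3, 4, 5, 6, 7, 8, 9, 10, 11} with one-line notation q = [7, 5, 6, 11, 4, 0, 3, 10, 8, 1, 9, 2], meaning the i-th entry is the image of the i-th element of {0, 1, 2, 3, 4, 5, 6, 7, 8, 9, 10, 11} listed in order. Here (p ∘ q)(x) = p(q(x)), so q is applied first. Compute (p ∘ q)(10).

7

(p ∘ q)(10) = p(q(10)). q(10) = 9, then p(9) = 7. So (p ∘ q)(10) = 7.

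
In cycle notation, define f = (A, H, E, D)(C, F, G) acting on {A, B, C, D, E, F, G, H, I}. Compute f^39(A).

D

A lies in the 4-cycle (A, H, E, D).
Powers repeat with period 4 on this cycle, and 39 mod 4 = 3, so f^39(A) = f^3(A).
Advancing 3 steps from A: A → H → E → D.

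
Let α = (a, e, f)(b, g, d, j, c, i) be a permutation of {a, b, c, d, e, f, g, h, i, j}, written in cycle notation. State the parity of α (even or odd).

odd

The cycle lengths are 6, 3, 1.
A cycle is odd iff its length is even; α has 1 even-length cycle, so sgn(α) = (−1)^1 and α is odd.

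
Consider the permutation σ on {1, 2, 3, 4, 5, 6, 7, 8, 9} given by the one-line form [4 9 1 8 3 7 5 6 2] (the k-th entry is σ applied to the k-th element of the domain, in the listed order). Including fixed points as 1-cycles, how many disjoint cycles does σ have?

The cycle decomposition is (1 4 8 6 7 5 3)(2 9), which has 2 cycles (counting 1-cycles).

2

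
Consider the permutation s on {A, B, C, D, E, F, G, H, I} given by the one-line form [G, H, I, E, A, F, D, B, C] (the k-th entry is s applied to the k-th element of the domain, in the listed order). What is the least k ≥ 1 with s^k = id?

4

Writing s as disjoint cycles, the cycle lengths are 4, 2, 2, 1.
Since disjoint cycles commute, ord(s) = lcm(4, 2, 2) = 4.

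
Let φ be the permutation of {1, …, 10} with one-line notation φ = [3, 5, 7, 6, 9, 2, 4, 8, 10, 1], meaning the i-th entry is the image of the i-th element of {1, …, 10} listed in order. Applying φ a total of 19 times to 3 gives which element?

7

Tracing 3 → 7 → … returns to 3 after 9 steps, so 3 lies in a 9-cycle (1 3 7 4 6 2 5 9 10).
On a 9-cycle, φ^9 is the identity, so φ^19 = φ^1 there (19 ≡ 1 mod 9).
Stepping 1 place around the cycle: 3 → 7.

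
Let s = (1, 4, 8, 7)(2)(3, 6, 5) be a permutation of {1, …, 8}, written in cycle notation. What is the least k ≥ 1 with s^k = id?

The disjoint cycles have lengths 4, 3, 1.
The order of s is the least common multiple of its cycle lengths: lcm(4, 3) = 12.

12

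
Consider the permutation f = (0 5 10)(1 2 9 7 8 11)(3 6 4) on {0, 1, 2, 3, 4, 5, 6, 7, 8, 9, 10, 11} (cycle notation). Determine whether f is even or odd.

odd

The cycle lengths are 6, 3, 3.
A cycle is odd iff its length is even; f has 1 even-length cycle, so sgn(f) = (−1)^1 and f is odd.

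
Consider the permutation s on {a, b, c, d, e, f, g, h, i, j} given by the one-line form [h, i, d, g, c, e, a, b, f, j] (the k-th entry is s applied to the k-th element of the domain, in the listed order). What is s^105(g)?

e

Tracing g → a → … returns to g after 9 steps, so g lies in a 9-cycle (a h b i f e c d g).
On a 9-cycle, s^9 is the identity, so s^105 = s^6 there (105 ≡ 6 mod 9).
Stepping 6 places around the cycle: g → a → h → b → i → f → e.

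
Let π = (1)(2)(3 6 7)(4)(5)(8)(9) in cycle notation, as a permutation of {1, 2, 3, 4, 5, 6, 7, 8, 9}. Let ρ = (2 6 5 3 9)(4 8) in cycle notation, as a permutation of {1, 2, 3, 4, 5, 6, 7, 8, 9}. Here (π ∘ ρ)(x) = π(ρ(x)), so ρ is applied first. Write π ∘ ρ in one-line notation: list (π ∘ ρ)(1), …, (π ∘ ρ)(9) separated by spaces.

1 7 9 8 6 5 3 4 2

(π ∘ ρ)(x) = π(ρ(x)). Computing each image: π(ρ(1)) = π(1) = 1, π(ρ(2)) = π(6) = 7, π(ρ(3)) = π(9) = 9, π(ρ(4)) = π(8) = 8, π(ρ(5)) = π(3) = 6, π(ρ(6)) = π(5) = 5, π(ρ(7)) = π(7) = 3, π(ρ(8)) = π(4) = 4, π(ρ(9)) = π(2) = 2.
Hence π ∘ ρ = [1 7 9 8 6 5 3 4 2].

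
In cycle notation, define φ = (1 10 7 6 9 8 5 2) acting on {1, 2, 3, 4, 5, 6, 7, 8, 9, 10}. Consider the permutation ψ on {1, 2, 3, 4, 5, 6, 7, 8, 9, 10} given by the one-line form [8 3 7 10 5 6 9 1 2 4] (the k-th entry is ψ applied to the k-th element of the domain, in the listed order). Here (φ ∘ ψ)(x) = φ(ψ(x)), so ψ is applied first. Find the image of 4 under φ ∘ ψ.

7

First apply ψ: ψ(4) = 10, then φ(10) = 7. Thus (φ ∘ ψ)(4) = 7.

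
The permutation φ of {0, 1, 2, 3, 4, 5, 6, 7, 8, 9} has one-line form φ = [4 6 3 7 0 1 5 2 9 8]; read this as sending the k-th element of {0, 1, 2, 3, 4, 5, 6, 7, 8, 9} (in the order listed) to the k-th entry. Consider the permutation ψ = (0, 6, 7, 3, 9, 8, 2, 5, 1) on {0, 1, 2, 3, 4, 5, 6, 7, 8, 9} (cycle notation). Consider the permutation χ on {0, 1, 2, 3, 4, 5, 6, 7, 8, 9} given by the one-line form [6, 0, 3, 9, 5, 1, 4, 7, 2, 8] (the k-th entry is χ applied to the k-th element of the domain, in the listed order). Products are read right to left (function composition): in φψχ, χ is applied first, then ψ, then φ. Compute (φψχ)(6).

Chase 6: χ(6) = 4; ψ(4) = 4; φ(4) = 0. Hence (φψχ)(6) = 0.

0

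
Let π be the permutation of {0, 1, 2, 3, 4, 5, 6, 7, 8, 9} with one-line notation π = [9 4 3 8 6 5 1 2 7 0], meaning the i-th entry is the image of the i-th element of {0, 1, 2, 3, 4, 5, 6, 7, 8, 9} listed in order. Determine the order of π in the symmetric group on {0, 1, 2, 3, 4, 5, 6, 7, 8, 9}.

The disjoint-cycle form of π has cycle lengths 4, 3, 2, 1.
The order of π is the least common multiple of its cycle lengths: lcm(4, 3, 2) = 12.

12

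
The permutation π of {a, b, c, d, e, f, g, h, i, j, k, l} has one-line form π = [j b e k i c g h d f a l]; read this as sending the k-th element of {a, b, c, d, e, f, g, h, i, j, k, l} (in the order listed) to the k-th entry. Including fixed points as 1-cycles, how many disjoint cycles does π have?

The cycle decomposition is (a, j, f, c, e, i, d, k)(b)(g)(h)(l), which has 5 cycles (counting 1-cycles).

5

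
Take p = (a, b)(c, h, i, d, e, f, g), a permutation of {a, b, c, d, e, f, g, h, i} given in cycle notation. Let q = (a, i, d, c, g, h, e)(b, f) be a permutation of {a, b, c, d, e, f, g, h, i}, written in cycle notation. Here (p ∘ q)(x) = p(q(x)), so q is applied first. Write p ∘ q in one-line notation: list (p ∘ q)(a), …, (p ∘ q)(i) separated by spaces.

(p ∘ q)(x) = p(q(x)). Computing each image: p(q(a)) = p(i) = d, p(q(b)) = p(f) = g, p(q(c)) = p(g) = c, p(q(d)) = p(c) = h, p(q(e)) = p(a) = b, p(q(f)) = p(b) = a, p(q(g)) = p(h) = i, p(q(h)) = p(e) = f, p(q(i)) = p(d) = e.
Hence p ∘ q = [d g c h b a i f e].

d g c h b a i f e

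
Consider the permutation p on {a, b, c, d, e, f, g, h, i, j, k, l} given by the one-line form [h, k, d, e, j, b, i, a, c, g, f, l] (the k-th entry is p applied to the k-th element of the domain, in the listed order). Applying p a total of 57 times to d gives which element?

Tracing d → e → … returns to d after 6 steps, so d lies in a 6-cycle (c, d, e, j, g, i).
On a 6-cycle, p^6 is the identity, so p^57 = p^3 there (57 ≡ 3 mod 6).
Advancing 3 steps from d: d → e → j → g.

g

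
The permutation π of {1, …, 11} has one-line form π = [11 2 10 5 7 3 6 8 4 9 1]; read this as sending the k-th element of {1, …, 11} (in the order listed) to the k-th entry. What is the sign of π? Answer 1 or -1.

-1

In disjoint-cycle form the cycle lengths are 7, 2, 1, 1.
A cycle is odd iff its length is even; π has 1 even-length cycle, so sgn(π) = (−1)^1 and π is odd.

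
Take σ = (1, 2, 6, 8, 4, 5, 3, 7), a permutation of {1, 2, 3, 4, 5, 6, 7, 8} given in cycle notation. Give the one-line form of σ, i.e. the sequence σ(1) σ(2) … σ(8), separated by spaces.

Each element maps to the next entry in its cycle (wrapping to the front): 1↦2, 2↦6, 3↦7, 4↦5, 5↦3, 6↦8, 7↦1, 8↦4.
Listing these in domain order gives 2 6 7 5 3 8 1 4.

2 6 7 5 3 8 1 4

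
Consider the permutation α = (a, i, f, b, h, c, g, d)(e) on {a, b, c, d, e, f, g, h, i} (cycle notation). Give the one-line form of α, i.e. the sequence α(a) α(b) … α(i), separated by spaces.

i h g a e b d c f

Image by image: a→i, b→h, c→g, d→a, e→e, f→b, g→d, h→c, i→f.
So the one-line form is i h g a e b d c f.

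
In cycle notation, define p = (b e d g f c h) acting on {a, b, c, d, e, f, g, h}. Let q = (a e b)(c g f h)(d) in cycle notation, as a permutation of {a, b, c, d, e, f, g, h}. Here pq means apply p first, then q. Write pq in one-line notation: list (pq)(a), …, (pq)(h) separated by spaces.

(pq)(x) = q(p(x)). Computing each image: q(p(a)) = q(a) = e, q(p(b)) = q(e) = b, q(p(c)) = q(h) = c, q(p(d)) = q(g) = f, q(p(e)) = q(d) = d, q(p(f)) = q(c) = g, q(p(g)) = q(f) = h, q(p(h)) = q(b) = a.
Hence pq = [e b c f d g h a].

e b c f d g h a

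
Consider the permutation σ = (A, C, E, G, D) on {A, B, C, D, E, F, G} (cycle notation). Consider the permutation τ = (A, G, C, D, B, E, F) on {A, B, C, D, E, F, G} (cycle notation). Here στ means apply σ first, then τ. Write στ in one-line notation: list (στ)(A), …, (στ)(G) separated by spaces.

D E F G C A B

For each element, apply σ then τ: A → C → D; B → B → E; C → E → F; D → A → G; E → G → C; F → F → A; G → D → B.
So στ in one-line form is D E F G C A B.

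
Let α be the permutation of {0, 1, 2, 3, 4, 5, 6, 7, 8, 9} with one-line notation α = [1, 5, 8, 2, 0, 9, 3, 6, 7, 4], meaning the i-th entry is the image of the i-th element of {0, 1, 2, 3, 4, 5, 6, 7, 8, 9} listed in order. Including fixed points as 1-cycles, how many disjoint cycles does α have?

The cycle decomposition is (0, 1, 5, 9, 4)(2, 8, 7, 6, 3), which has 2 cycles (counting 1-cycles).

2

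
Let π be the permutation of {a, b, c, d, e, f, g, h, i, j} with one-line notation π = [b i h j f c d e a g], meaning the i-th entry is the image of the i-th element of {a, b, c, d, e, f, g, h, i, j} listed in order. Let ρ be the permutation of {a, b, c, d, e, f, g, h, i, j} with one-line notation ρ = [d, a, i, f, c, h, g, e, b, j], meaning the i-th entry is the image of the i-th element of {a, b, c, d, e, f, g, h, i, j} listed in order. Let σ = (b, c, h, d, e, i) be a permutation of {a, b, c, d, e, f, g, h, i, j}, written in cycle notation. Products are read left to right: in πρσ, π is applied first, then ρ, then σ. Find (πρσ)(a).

a

Chase a: π(a) = b; ρ(b) = a; σ(a) = a. Hence (πρσ)(a) = a.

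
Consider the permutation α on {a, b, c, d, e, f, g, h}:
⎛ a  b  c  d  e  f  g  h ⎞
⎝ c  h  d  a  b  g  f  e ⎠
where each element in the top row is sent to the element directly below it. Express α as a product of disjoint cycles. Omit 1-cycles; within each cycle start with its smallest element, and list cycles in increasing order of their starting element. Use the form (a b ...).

From a: a → c → d → a, closing the cycle (a c d).
Continuing from each remaining unvisited element yields (a c d)(b h e)(f g).

(a c d)(b h e)(f g)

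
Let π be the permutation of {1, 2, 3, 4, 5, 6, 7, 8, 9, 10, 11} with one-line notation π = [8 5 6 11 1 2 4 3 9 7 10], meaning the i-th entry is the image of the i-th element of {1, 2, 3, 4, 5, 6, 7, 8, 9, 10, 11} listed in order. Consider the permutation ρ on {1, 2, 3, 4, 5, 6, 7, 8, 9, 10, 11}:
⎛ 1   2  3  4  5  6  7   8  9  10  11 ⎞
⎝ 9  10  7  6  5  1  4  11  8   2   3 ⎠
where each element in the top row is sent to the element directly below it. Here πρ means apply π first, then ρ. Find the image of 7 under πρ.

π(7) = 4, then ρ(4) = 6; composing gives (πρ)(7) = 6.

6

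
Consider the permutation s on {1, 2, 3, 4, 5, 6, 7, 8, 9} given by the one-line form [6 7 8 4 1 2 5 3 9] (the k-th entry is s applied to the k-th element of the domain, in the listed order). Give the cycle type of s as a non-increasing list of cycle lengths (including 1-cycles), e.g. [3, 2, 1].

[5, 2, 1, 1]

The disjoint cycles are (1 6 2 7 5)(3 8)(4)(9), with lengths 5, 2, 1, 1 in non-increasing order.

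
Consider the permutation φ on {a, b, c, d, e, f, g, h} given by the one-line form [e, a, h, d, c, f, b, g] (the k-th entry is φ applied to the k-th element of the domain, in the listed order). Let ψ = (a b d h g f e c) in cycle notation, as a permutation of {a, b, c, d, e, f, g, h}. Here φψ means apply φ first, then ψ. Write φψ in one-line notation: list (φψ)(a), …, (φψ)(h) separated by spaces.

Chase each element through φ then ψ: a → e → c; b → a → b; c → h → g; d → d → h; e → c → a; f → f → e; g → b → d; h → g → f.
So φψ in one-line form is c b g h a e d f.

c b g h a e d f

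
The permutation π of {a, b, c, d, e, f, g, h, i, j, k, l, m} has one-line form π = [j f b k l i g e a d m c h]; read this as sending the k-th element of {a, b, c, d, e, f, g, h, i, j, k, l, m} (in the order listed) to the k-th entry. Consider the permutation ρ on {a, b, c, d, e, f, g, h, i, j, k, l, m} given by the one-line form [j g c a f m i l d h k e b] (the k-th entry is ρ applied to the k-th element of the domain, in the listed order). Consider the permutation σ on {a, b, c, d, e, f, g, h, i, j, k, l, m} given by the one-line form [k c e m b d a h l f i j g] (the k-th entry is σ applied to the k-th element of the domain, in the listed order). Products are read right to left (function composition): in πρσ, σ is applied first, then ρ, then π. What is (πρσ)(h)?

c

(πρσ)(h) = π(ρ(σ(h))). σ(h) = h, then ρ(h) = l, then π(l) = c, so the result is c.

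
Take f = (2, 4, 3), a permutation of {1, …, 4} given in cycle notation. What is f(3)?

In the cycle (2, 4, 3), 3 is followed by 2, so f(3) = 2.

2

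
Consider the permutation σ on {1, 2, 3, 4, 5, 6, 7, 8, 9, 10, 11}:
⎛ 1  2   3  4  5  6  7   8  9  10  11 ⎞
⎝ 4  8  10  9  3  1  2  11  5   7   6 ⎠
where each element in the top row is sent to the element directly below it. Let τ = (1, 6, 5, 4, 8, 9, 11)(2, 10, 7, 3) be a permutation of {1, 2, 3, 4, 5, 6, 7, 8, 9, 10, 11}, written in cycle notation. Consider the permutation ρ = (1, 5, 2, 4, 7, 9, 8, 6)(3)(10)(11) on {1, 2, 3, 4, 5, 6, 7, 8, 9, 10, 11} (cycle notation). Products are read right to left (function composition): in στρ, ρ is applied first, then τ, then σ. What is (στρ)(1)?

9

Apply the permutations in order: ρ(1) = 5, then τ(5) = 4, then σ(4) = 9. So (στρ)(1) = 9.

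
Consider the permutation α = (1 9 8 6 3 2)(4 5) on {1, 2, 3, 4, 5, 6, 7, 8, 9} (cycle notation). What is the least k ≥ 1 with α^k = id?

The disjoint cycles have lengths 6, 2, 1.
The order is lcm(6, 2) = 6.

6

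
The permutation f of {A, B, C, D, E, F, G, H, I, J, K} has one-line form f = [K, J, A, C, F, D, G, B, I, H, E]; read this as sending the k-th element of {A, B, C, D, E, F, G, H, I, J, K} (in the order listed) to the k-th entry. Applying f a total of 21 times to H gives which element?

H

Tracing H → B → … returns to H after 3 steps, so H lies in a 3-cycle (B, J, H).
On a 3-cycle, f^3 is the identity, so f^21 = f^0 there (21 ≡ 0 mod 3).
So f^21(H) = H.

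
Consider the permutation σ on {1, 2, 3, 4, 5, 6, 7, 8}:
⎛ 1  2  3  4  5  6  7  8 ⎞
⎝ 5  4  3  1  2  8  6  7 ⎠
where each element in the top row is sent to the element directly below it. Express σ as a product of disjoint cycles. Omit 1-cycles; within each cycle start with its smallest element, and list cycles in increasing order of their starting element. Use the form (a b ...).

Start at 1 and follow images: 1 → 5 → 2 → 4 → 1, giving the cycle (1 5 2 4).
Continuing from each remaining unvisited element yields (1 5 2 4)(6 8 7).

(1 5 2 4)(6 8 7)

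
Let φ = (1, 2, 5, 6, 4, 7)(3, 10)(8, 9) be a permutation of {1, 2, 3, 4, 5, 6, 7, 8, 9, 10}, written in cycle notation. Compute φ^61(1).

2

1 lies in the 6-cycle (1, 2, 5, 6, 4, 7).
Powers repeat with period 6 on this cycle, and 61 mod 6 = 1, so φ^61(1) = φ^1(1).
Advancing 1 step from 1: 1 → 2.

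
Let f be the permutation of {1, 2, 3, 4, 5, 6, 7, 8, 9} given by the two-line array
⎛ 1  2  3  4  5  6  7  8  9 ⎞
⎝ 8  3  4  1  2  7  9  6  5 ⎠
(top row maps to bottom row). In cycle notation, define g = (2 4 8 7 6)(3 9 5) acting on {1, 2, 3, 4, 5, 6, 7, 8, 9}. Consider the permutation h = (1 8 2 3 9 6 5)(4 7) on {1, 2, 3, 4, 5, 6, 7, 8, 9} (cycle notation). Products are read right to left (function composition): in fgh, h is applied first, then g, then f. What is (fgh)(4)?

7

Chase 4: h(4) = 7; g(7) = 6; f(6) = 7. Hence (fgh)(4) = 7.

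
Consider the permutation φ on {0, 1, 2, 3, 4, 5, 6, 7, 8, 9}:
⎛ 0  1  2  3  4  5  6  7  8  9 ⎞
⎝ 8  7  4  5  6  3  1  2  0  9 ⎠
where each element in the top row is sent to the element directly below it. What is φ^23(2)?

Tracing 2 → 4 → … returns to 2 after 5 steps, so 2 lies in a 5-cycle (1, 7, 2, 4, 6).
On a 5-cycle, φ^5 is the identity, so φ^23 = φ^3 there (23 ≡ 3 mod 5).
Advancing 3 steps from 2: 2 → 4 → 6 → 1.

1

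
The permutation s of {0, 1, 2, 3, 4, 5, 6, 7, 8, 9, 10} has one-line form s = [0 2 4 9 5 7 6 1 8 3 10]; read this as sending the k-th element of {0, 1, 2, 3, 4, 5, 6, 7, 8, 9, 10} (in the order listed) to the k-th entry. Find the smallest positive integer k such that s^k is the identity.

10

The disjoint-cycle form of s has cycle lengths 5, 2, 1, 1, 1, 1.
The order of s is the least common multiple of its cycle lengths: lcm(5, 2) = 10.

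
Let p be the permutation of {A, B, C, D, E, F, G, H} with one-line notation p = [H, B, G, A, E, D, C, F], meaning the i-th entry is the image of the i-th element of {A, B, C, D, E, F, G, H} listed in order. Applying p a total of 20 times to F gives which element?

F

Tracing F → D → … returns to F after 4 steps, so F lies in a 4-cycle (A, H, F, D).
Powers repeat with period 4 on this cycle, and 20 mod 4 = 0, so p^20(F) = p^0(F).
So p^20(F) = F.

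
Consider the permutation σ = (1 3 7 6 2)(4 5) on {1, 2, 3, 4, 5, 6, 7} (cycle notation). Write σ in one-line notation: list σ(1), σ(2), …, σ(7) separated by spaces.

Image by image: 1↦3, 2↦1, 3↦7, 4↦5, 5↦4, 6↦2, 7↦6.
Listing these in domain order gives 3 1 7 5 4 2 6.

3 1 7 5 4 2 6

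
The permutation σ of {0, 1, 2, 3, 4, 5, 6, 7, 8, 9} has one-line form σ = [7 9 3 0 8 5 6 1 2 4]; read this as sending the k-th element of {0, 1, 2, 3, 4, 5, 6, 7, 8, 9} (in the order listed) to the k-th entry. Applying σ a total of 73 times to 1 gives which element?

9

Tracing 1 → 9 → … returns to 1 after 8 steps, so 1 lies in an 8-cycle (0, 7, 1, 9, 4, 8, 2, 3).
Since the cycle has length 8, σ^73 acts on it the same as σ^1 (73 mod 8 = 1).
Advancing 1 step from 1: 1 → 9.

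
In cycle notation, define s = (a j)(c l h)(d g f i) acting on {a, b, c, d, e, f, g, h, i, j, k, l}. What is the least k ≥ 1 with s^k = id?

12

The disjoint cycles have lengths 4, 3, 2, 1, 1, 1.
The order of s is the least common multiple of its cycle lengths: lcm(4, 3, 2) = 12.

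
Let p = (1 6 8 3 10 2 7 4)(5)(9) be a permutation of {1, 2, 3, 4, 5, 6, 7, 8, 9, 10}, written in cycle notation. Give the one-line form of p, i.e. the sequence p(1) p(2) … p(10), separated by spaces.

6 7 10 1 5 8 4 3 9 2

Each element maps to the next entry in its cycle (wrapping to the front): 1↦6, 2↦7, 3↦10, 4↦1, 5↦5, 6↦8, 7↦4, 8↦3, 9↦9, 10↦2.
Listing these in domain order gives 6 7 10 1 5 8 4 3 9 2.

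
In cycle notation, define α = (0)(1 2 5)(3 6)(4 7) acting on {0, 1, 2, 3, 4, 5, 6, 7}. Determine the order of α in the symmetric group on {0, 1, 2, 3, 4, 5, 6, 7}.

The cycle type of α is (3, 2, 2, 1).
Since disjoint cycles commute, ord(α) = lcm(3, 2, 2) = 6.

6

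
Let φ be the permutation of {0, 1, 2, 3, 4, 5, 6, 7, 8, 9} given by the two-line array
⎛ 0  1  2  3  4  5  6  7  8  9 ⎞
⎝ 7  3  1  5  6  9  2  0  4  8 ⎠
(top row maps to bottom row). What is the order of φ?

Writing φ as disjoint cycles, the cycle lengths are 8, 2.
Since disjoint cycles commute, ord(φ) = lcm(8, 2) = 8.

8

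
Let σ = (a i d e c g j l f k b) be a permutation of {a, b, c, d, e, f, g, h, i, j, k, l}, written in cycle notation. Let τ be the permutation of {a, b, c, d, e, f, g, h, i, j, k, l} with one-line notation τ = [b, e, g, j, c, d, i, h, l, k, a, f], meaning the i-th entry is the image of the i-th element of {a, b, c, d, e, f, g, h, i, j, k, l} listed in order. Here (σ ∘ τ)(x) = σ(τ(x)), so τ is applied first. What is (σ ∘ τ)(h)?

h

First apply τ: τ(h) = h, then σ(h) = h. Thus (σ ∘ τ)(h) = h.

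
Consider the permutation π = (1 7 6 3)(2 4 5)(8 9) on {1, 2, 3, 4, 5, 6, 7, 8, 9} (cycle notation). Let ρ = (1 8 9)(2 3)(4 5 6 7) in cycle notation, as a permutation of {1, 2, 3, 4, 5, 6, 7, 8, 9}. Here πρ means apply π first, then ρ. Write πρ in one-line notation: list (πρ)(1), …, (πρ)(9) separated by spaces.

4 5 8 6 3 2 7 1 9

(πρ)(x) = ρ(π(x)). Computing each image: ρ(π(1)) = ρ(7) = 4, ρ(π(2)) = ρ(4) = 5, ρ(π(3)) = ρ(1) = 8, ρ(π(4)) = ρ(5) = 6, ρ(π(5)) = ρ(2) = 3, ρ(π(6)) = ρ(3) = 2, ρ(π(7)) = ρ(6) = 7, ρ(π(8)) = ρ(9) = 1, ρ(π(9)) = ρ(8) = 9.
Hence πρ = [4 5 8 6 3 2 7 1 9].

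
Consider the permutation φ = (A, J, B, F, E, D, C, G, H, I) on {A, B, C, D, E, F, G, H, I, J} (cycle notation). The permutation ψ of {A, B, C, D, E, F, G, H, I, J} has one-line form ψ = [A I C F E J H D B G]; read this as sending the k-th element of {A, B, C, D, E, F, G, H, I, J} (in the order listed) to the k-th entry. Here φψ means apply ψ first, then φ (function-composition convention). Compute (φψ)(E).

(φψ)(E) = φ(ψ(E)). ψ(E) = E, then φ(E) = D. So (φψ)(E) = D.

D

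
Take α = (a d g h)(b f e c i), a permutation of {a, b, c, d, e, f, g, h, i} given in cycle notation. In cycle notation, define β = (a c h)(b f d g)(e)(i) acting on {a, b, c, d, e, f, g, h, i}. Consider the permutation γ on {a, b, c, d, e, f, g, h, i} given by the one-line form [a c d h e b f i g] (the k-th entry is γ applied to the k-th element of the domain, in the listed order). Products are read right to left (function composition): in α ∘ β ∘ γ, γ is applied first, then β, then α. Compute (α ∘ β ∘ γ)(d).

(α ∘ β ∘ γ)(d) = α(β(γ(d))). γ(d) = h, then β(h) = a, then α(a) = d, so the result is d.

d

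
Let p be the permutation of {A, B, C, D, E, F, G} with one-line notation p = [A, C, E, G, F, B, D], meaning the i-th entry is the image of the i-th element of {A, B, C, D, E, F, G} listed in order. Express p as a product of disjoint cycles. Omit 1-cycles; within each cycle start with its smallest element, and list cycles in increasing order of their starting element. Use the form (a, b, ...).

Iterating p from B gives B → C → E → F → B; that is the 4-cycle (B, C, E, F).
Continuing from each remaining unvisited element yields (B, C, E, F)(D, G).

(B, C, E, F)(D, G)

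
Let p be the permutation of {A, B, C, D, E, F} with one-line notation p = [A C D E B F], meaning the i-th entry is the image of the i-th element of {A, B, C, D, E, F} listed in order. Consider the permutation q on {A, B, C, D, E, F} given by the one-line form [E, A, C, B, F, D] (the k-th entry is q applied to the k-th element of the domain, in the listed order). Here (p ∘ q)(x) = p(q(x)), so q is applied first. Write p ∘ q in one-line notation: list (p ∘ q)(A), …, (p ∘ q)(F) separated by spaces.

B A D C F E

(p ∘ q)(x) = p(q(x)). Computing each image: p(q(A)) = p(E) = B, p(q(B)) = p(A) = A, p(q(C)) = p(C) = D, p(q(D)) = p(B) = C, p(q(E)) = p(F) = F, p(q(F)) = p(D) = E.
Hence p ∘ q = [B A D C F E].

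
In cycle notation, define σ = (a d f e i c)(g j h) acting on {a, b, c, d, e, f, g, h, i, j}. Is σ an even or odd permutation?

odd

The cycle lengths are 6, 3, 1.
A cycle of length ℓ contributes ℓ−1 transpositions, so σ is a product of 5 + 2 = 7 transpositions — odd.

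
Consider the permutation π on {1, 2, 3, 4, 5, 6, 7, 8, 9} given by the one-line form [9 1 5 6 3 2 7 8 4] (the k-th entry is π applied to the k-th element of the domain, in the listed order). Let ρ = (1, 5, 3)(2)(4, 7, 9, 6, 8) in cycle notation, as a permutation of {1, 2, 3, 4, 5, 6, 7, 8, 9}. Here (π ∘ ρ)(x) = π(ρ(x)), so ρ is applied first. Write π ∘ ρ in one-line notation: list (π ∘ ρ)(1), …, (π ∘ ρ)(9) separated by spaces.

3 1 9 7 5 8 4 6 2

For each element, apply ρ then π: 1 → 5 → 3; 2 → 2 → 1; 3 → 1 → 9; 4 → 7 → 7; 5 → 3 → 5; 6 → 8 → 8; 7 → 9 → 4; 8 → 4 → 6; 9 → 6 → 2.
So π ∘ ρ in one-line form is 3 1 9 7 5 8 4 6 2.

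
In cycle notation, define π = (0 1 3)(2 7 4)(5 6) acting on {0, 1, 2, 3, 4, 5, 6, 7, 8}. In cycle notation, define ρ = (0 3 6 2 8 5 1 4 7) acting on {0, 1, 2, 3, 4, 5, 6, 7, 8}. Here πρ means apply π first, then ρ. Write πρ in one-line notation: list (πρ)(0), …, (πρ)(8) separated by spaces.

4 6 0 3 8 2 1 7 5

For each element, apply π then ρ: 0 → 1 → 4; 1 → 3 → 6; 2 → 7 → 0; 3 → 0 → 3; 4 → 2 → 8; 5 → 6 → 2; 6 → 5 → 1; 7 → 4 → 7; 8 → 8 → 5.
So πρ in one-line form is 4 6 0 3 8 2 1 7 5.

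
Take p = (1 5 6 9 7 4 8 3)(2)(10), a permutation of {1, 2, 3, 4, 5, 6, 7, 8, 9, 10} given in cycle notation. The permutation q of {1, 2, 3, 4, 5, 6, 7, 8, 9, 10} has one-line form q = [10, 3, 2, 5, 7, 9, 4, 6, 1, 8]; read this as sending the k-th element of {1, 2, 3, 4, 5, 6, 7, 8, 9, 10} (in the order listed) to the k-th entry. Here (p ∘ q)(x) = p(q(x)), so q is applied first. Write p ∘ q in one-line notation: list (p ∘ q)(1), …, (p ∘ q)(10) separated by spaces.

10 1 2 6 4 7 8 9 5 3

(p ∘ q)(x) = p(q(x)). Computing each image: p(q(1)) = p(10) = 10, p(q(2)) = p(3) = 1, p(q(3)) = p(2) = 2, p(q(4)) = p(5) = 6, p(q(5)) = p(7) = 4, p(q(6)) = p(9) = 7, p(q(7)) = p(4) = 8, p(q(8)) = p(6) = 9, p(q(9)) = p(1) = 5, p(q(10)) = p(8) = 3.
Hence p ∘ q = [10 1 2 6 4 7 8 9 5 3].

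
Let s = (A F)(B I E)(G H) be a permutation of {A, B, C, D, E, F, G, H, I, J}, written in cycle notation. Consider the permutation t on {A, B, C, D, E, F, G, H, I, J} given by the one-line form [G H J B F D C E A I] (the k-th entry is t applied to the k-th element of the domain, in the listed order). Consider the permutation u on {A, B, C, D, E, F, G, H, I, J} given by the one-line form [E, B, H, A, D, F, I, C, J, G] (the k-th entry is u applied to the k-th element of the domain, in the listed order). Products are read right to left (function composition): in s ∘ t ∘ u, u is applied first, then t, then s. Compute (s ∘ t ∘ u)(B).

(s ∘ t ∘ u)(B) = s(t(u(B))). u(B) = B, then t(B) = H, then s(H) = G, so the result is G.

G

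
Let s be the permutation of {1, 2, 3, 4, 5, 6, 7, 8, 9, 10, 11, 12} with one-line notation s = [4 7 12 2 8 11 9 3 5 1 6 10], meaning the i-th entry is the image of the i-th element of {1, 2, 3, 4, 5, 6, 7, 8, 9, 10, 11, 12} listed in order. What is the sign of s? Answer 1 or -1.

In disjoint-cycle form the cycle lengths are 10, 2.
A cycle of length ℓ contributes ℓ−1 transpositions, so s is a product of 9 + 1 = 10 transpositions — even.

1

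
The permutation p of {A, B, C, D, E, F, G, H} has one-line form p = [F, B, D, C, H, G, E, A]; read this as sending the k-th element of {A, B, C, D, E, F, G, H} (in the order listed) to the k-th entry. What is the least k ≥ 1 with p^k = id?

10

Decomposing into disjoint cycles gives cycle lengths 5, 2, 1.
Since disjoint cycles commute, ord(p) = lcm(5, 2) = 10.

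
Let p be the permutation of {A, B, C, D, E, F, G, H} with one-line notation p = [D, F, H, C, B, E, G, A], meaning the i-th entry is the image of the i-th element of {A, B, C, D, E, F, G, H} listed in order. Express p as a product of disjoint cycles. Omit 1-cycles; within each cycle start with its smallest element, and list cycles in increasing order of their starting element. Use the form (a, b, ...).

Start at A and follow images: A → D → C → H → A, giving the cycle (A, D, C, H).
Repeating from the next unused element and collecting all non-trivial cycles gives (A, D, C, H)(B, F, E).

(A, D, C, H)(B, F, E)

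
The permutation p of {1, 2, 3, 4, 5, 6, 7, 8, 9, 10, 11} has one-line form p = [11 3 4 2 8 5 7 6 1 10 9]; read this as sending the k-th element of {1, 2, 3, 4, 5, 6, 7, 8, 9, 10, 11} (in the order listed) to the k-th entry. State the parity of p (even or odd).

In disjoint-cycle form the cycle lengths are 3, 3, 3, 1, 1.
A cycle of length ℓ contributes ℓ−1 transpositions, so p is a product of 2 + 2 + 2 = 6 transpositions — even.

even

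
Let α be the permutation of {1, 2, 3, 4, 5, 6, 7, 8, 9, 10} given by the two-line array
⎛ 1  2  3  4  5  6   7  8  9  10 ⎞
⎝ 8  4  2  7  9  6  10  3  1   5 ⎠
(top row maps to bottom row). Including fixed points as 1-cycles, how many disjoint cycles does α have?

The cycle decomposition is (1 8 3 2 4 7 10 5 9)(6), which has 2 cycles (counting 1-cycles).

2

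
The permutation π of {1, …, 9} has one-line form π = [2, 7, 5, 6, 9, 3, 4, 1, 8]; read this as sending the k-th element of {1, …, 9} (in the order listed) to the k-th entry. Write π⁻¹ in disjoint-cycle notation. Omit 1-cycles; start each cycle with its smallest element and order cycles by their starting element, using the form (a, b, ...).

(1, 8, 9, 5, 3, 6, 4, 7, 2)

The cycle decomposition of π is (1, 2, 7, 4, 6, 3, 5, 9, 8).
Reversing each cycle (and rotating so the smallest element leads) gives π⁻¹ = (1, 8, 9, 5, 3, 6, 4, 7, 2).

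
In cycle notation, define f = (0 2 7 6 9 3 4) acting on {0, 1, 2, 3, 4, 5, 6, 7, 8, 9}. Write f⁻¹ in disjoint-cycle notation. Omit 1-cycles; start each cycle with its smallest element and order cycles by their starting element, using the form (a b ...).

(0 4 3 9 6 7 2)

Inverting a permutation written in cycle notation just reverses the order within every cycle.
After reversing and putting each cycle's least element first, f⁻¹ = (0 4 3 9 6 7 2).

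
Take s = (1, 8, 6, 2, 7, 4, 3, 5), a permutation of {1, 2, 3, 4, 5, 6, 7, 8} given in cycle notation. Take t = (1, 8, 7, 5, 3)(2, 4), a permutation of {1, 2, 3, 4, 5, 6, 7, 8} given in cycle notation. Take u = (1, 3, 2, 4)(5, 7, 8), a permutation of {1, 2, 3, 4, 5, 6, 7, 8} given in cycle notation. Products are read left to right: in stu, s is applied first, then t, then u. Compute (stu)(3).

2

Apply the permutations in order: s(3) = 5, then t(5) = 3, then u(3) = 2. So (stu)(3) = 2.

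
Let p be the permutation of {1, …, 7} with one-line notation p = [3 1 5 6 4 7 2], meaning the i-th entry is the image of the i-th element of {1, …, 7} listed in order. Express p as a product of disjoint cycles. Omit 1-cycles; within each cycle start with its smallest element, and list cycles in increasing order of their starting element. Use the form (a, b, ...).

(1, 3, 5, 4, 6, 7, 2)

Iterating p from 1 gives 1 → 3 → 5 → 4 → 6 → 7 → 2 → 1; that is the 7-cycle (1, 3, 5, 4, 6, 7, 2).
Continuing from each remaining unvisited element yields (1, 3, 5, 4, 6, 7, 2).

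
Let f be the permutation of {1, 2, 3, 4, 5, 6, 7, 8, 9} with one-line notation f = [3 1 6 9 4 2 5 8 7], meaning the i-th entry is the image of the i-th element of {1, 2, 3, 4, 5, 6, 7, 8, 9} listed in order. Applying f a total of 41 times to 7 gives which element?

5

Tracing 7 → 5 → … returns to 7 after 4 steps, so 7 lies in a 4-cycle (4, 9, 7, 5).
Since the cycle has length 4, f^41 acts on it the same as f^1 (41 mod 4 = 1).
Stepping 1 place around the cycle: 7 → 5.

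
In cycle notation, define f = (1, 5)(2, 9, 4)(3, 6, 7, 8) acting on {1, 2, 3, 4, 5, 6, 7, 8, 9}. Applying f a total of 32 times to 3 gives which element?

3

3 lies in the 4-cycle (3, 6, 7, 8).
On a 4-cycle, f^4 is the identity, so f^32 = f^0 there (32 ≡ 0 mod 4).
So f^32(3) = 3.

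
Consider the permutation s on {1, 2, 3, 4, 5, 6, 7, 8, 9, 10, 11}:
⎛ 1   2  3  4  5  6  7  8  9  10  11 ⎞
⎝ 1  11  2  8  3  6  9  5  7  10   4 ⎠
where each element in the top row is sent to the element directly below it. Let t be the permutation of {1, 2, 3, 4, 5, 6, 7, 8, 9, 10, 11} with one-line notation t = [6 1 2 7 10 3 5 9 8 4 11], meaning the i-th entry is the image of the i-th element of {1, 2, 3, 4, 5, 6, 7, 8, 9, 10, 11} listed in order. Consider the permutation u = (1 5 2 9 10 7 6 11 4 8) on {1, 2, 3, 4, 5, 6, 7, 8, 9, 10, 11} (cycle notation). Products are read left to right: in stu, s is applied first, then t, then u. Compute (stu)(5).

9

Apply the permutations in order: s(5) = 3, then t(3) = 2, then u(2) = 9. So (stu)(5) = 9.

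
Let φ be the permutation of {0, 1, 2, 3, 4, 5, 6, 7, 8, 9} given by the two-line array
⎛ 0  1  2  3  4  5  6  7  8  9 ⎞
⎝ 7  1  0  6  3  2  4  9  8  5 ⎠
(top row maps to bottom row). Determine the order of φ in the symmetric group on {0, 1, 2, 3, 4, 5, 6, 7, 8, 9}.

The disjoint-cycle form of φ has cycle lengths 5, 3, 1, 1.
The order of φ is the least common multiple of its cycle lengths: lcm(5, 3) = 15.

15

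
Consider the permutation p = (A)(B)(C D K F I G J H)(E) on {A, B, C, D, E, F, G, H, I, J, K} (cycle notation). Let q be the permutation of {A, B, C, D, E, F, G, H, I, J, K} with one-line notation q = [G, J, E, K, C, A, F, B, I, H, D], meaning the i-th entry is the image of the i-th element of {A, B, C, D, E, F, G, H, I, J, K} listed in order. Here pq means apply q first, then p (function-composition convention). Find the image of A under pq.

J

q(A) = G, then p(G) = J; composing gives (pq)(A) = J.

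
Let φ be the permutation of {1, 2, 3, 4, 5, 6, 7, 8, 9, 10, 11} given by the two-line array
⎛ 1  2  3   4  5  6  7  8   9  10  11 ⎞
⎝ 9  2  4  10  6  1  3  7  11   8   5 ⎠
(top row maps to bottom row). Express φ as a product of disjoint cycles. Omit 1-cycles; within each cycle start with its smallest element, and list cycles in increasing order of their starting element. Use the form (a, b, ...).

(1, 9, 11, 5, 6)(3, 4, 10, 8, 7)

Iterating φ from 1 gives 1 → 9 → 11 → 5 → 6 → 1; that is the 5-cycle (1, 9, 11, 5, 6).
Continuing from each remaining unvisited element yields (1, 9, 11, 5, 6)(3, 4, 10, 8, 7).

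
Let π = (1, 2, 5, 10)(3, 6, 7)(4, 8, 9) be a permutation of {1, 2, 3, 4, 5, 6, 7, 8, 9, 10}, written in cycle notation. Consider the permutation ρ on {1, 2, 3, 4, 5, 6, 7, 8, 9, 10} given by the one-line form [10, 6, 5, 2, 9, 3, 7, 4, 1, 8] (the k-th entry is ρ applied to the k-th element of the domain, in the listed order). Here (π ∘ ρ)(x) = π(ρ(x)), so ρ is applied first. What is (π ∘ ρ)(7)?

3

(π ∘ ρ)(7) = π(ρ(7)). ρ(7) = 7, then π(7) = 3. So (π ∘ ρ)(7) = 3.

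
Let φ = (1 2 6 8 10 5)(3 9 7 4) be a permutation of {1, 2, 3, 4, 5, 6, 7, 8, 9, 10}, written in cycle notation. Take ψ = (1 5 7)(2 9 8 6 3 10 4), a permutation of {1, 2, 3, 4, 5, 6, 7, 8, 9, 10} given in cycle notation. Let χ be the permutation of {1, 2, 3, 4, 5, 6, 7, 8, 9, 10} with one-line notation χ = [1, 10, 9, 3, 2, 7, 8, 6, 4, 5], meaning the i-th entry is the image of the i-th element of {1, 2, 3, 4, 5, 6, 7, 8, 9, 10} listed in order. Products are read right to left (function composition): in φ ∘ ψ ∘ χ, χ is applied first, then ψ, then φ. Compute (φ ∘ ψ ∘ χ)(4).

5

Chase 4: χ(4) = 3; ψ(3) = 10; φ(10) = 5. Hence (φ ∘ ψ ∘ χ)(4) = 5.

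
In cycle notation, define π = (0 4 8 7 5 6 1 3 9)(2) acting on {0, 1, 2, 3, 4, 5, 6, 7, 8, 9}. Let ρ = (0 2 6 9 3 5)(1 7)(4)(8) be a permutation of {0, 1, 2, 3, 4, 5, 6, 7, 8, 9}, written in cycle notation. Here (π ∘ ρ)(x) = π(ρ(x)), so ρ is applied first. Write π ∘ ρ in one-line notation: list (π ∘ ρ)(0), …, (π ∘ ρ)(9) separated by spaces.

(π ∘ ρ)(x) = π(ρ(x)). Computing each image: π(ρ(0)) = π(2) = 2, π(ρ(1)) = π(7) = 5, π(ρ(2)) = π(6) = 1, π(ρ(3)) = π(5) = 6, π(ρ(4)) = π(4) = 8, π(ρ(5)) = π(0) = 4, π(ρ(6)) = π(9) = 0, π(ρ(7)) = π(1) = 3, π(ρ(8)) = π(8) = 7, π(ρ(9)) = π(3) = 9.
Hence π ∘ ρ = [2 5 1 6 8 4 0 3 7 9].

2 5 1 6 8 4 0 3 7 9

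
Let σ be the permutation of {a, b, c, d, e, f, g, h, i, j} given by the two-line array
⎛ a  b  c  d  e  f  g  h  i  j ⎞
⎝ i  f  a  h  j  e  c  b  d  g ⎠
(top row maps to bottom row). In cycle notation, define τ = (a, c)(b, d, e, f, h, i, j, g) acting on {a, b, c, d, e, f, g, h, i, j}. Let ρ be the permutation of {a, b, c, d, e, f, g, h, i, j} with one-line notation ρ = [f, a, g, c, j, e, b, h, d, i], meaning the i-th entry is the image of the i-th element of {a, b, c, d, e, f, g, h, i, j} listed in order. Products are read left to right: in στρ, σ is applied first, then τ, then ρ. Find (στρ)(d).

d

Apply the permutations in order: σ(d) = h, then τ(h) = i, then ρ(i) = d. So (στρ)(d) = d.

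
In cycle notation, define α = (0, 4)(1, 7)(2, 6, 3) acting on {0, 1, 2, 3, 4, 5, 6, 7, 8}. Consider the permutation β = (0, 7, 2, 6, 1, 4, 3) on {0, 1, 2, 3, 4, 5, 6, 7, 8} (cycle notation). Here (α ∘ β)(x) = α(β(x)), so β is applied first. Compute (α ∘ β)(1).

β(1) = 4, then α(4) = 0; composing gives (α ∘ β)(1) = 0.

0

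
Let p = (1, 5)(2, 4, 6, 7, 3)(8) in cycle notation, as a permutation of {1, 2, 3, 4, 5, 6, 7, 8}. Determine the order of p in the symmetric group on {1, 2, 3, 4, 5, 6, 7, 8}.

10

The cycle type of p is (5, 2, 1).
Since disjoint cycles commute, ord(p) = lcm(5, 2) = 10.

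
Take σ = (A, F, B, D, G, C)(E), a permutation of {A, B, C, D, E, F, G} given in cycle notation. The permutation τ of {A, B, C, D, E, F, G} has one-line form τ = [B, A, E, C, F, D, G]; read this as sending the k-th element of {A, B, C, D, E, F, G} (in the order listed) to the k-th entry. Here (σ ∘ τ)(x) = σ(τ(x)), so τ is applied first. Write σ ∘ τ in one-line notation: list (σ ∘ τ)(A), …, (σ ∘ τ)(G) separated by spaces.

D F E A B G C

For each element, apply τ then σ: A → B → D; B → A → F; C → E → E; D → C → A; E → F → B; F → D → G; G → G → C.
So σ ∘ τ in one-line form is D F E A B G C.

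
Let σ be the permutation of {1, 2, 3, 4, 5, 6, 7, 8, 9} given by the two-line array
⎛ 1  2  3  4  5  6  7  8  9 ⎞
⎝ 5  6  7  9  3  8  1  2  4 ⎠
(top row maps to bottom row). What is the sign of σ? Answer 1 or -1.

1

In disjoint-cycle form the cycle lengths are 4, 3, 2.
A cycle of length ℓ contributes ℓ−1 transpositions, so σ is a product of 3 + 2 + 1 = 6 transpositions — even.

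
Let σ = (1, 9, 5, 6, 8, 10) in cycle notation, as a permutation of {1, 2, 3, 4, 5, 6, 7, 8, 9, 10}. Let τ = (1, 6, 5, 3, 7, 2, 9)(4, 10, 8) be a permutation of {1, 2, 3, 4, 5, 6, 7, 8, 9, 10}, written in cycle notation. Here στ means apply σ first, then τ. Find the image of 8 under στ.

8

(στ)(8) = τ(σ(8)). σ(8) = 10, then τ(10) = 8. So (στ)(8) = 8.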